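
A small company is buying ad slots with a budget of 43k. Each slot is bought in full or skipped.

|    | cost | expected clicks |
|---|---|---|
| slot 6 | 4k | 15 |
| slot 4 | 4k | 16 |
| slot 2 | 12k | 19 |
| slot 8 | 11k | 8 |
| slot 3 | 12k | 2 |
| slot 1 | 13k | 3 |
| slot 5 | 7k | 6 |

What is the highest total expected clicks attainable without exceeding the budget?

slot 6 + slot 4 + slot 2 + slot 8 + slot 3: cost 4 + 4 + 12 + 11 + 12 = 43 ≤ 43, expected clicks 15 + 16 + 19 + 8 + 2 = 60.
slot 6 + slot 4 + slot 2 + slot 8 + slot 5: cost 4 + 4 + 12 + 11 + 7 = 38 ≤ 43, expected clicks 15 + 16 + 19 + 8 + 6 = 64.
Best is slot 6, slot 4, slot 2, slot 8, and slot 5 with total expected clicks 64.

64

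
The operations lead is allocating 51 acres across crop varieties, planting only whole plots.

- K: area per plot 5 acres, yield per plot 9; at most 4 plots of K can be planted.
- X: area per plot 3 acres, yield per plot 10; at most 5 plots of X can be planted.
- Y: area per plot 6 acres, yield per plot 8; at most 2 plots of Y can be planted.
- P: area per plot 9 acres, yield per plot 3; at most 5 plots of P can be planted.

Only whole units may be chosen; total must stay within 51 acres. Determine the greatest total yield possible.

This is a bounded integer knapsack.
X has the best ratio (10/3); taking only X gives at most 5×10 = 50 (stopped by the supply cap of 5).
Mixing does better — 4×K, 5×X, and 2×Y: area 47 ≤ 51, yield 4·9 + 5·10 + 2·8 = 102.

102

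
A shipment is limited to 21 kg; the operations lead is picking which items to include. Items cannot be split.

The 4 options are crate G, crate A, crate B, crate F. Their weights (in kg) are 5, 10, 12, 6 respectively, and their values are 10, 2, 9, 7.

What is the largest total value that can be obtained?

19

Allowing fractional choices, the relaxed optimum would be about 24.5, but items are indivisible.
crate G + crate A + crate F: weight 5 + 10 + 6 = 21 ≤ 21, value 10 + 2 + 7 = 19.
crate G + crate B: weight 5 + 12 = 17 ≤ 21, value 10 + 9 = 19.
The maximum value is 19; one optimal choice is crate G and crate B.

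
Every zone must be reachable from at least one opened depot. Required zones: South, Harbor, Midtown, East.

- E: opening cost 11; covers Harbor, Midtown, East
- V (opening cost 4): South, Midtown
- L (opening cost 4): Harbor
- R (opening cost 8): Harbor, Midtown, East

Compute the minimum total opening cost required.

This is an integer covering problem.
The greedy cost-per-new-zone heuristic would pick V, L, and R for 16, but a cheaper cover exists.
Choose V and R: together they cover South, Harbor, Midtown, East — every zone.
Total opening cost: 4 + 8 = 12.
No cover costs less than 12.

12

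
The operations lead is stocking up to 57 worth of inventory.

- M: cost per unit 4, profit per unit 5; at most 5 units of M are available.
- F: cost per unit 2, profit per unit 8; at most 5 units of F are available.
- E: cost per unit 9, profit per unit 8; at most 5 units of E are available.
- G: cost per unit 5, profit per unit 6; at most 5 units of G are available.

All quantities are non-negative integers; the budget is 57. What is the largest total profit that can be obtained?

95

F has the best ratio (8/2); taking only F gives at most 5×8 = 40 (stopped by the supply cap of 5).
Mixing does better — 5×M, 5×F, and 5×G: cost 55 ≤ 57, profit 5·5 + 5·8 + 5·6 = 95.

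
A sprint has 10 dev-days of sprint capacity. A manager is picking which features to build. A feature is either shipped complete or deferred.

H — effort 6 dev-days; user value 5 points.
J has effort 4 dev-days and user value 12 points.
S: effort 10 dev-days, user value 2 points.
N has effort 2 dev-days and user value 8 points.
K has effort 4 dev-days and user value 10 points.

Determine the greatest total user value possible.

Treat it as a binary knapsack problem.
J + K: effort 4 + 4 = 8 ≤ 10, user value 12 + 10 = 22.
J + N + K: effort 4 + 2 + 4 = 10 ≤ 10, user value 12 + 8 + 10 = 30.
Best is J, N, and K with total user value 30.

30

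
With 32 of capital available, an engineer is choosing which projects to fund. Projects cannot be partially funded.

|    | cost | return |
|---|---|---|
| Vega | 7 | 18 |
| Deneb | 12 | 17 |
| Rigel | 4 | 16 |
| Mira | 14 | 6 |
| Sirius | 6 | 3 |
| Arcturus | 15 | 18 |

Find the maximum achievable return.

55

Allowing fractional choices, the relaxed optimum would be about 61.8, but projects are indivisible.
Vega + Rigel + Arcturus: cost 7 + 4 + 15 = 26 ≤ 32, return 18 + 16 + 18 = 52.
Vega + Rigel + Sirius + Arcturus: cost 7 + 4 + 6 + 15 = 32 ≤ 32, return 18 + 16 + 3 + 18 = 55.
Vega + Deneb + Rigel + Sirius: cost 7 + 12 + 4 + 6 = 29 ≤ 32, return 18 + 17 + 16 + 3 = 54.
Best is Vega, Rigel, Sirius, and Arcturus with total return 55.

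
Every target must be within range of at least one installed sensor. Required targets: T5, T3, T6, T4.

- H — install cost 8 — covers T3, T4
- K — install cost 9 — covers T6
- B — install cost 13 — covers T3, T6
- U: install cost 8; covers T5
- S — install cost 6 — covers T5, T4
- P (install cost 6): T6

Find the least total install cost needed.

19

Choose B and S: together they cover T5, T3, T6, T4 — every target.
Total install cost: 13 + 6 = 19.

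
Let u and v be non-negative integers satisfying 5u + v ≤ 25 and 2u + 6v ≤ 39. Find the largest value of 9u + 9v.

The continuous relaxation peaks at (3.96, 5.18) with value 82.29; rounding to a feasible lattice point costs some objective.
(u,v)=(4,5): 5·4+1·5=25≤25, 2·4+6·5=38≤39, objective 81.
(u,v)=(4,4): 5·4+1·4=24≤25, 2·4+6·4=32≤39, objective 72.
(u,v)=(3,5): 5·3+1·5=20≤25, 2·3+6·5=36≤39, objective 72.
(u,v)=(3,4): 5·3+1·4=19≤25, 2·3+6·4=30≤39, objective 63.
Maximum is 81 at (u,v)=(4,5).

81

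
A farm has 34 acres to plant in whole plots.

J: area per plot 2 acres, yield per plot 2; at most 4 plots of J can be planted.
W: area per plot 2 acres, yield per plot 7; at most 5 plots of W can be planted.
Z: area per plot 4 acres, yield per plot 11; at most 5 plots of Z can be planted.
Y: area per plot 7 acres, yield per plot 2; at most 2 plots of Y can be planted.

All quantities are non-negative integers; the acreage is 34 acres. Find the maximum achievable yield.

94

W has the best ratio (7/2); taking only W gives at most 5×7 = 35 (stopped by the supply cap of 5).
Mixing does better — 2×J, 5×W, and 5×Z: area 34 ≤ 34, yield 2·2 + 5·7 + 5·11 = 94.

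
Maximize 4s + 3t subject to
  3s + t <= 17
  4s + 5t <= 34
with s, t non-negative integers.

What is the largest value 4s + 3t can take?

26

(s,t)=(5,2): 3·5+1·2=17≤17, 4·5+5·2=30≤34, objective 26.
(s,t)=(4,3): 3·4+1·3=15≤17, 4·4+5·3=31≤34, objective 25.
(s,t)=(3,4): 3·3+1·4=13≤17, 4·3+5·4=32≤34, objective 24.
(s,t)=(5,1): 3·5+1·1=16≤17, 4·5+5·1=25≤34, objective 23.
No feasible integer point exceeds 26.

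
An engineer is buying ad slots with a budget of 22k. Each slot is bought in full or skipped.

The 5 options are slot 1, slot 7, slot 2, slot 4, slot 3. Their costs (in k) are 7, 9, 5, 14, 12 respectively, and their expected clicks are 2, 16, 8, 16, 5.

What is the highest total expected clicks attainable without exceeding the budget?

26

Allowing fractional choices, the relaxed optimum would be about 33.1, but ad slots are indivisible.
slot 1 + slot 7 + slot 2: cost 7 + 9 + 5 = 21 ≤ 22, expected clicks 2 + 16 + 8 = 26.
slot 7 + slot 2: cost 9 + 5 = 14 ≤ 22, expected clicks 16 + 8 = 24.
Best is slot 1, slot 7, and slot 2 with total expected clicks 26.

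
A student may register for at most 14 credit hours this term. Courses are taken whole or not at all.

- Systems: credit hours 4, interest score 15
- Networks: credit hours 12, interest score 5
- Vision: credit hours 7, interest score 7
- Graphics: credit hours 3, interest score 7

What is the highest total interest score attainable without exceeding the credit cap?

Systems + Vision + Graphics: credit hours 4 + 7 + 3 = 14 ≤ 14, interest score 15 + 7 + 7 = 29.
Systems + Vision: credit hours 4 + 7 = 11 ≤ 14, interest score 15 + 7 = 22.
Systems + Graphics: credit hours 4 + 3 = 7 ≤ 14, interest score 15 + 7 = 22.
Best is Systems, Vision, and Graphics with total interest score 29.

29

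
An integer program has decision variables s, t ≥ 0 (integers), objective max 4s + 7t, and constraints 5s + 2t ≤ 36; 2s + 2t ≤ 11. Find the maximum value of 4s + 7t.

Relaxing integrality, the LP optimum is 38.50 at (s,t) = (0, 5.5), which is not an integer point.
(s,t)=(0,5): 5·0+2·5=10≤36, 2·0+2·5=10≤11, objective 35.
(s,t)=(1,4): 5·1+2·4=13≤36, 2·1+2·4=10≤11, objective 32.
The best lattice point is (0,5), giving 35.

35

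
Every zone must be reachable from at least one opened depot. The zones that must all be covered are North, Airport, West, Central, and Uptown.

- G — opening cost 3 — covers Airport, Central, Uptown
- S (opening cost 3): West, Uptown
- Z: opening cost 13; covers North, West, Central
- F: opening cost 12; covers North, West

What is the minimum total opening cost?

15

The greedy cost-per-new-zone heuristic would pick G, S, and F for 18, but a cheaper cover exists.
Choose G and F: together they cover North, Airport, West, Central, Uptown — every zone.
Total opening cost: 3 + 12 = 15.
No cover costs less than 15.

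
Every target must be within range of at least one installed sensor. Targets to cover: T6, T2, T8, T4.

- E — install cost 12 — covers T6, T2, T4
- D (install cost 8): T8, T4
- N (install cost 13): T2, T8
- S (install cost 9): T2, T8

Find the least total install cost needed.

20

Choose E and D: together they cover T6, T2, T8, T4 — every target.
Total install cost: 12 + 8 = 20.
No cover costs less than 20.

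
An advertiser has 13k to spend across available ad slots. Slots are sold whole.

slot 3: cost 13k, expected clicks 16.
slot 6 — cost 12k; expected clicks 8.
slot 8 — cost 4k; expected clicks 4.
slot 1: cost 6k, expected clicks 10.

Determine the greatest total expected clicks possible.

16

Take slot 3: cost 13 ≤ 13, expected clicks 16.
No other feasible combination does better.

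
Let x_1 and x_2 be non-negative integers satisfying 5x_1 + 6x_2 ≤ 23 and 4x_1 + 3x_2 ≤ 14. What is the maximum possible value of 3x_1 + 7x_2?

24

Relaxing integrality, the LP optimum is 26.83 at (x_1,x_2) = (0, 3.83), which is not an integer point.
(x_1,x_2)=(1,3): 5·1+6·3=23≤23, 4·1+3·3=13≤14, objective 24.
(x_1,x_2)=(0,3): 5·0+6·3=18≤23, 4·0+3·3=9≤14, objective 21.
(x_1,x_2)=(2,2): 5·2+6·2=22≤23, 4·2+3·2=14≤14, objective 20.
(x_1,x_2)=(1,2): 5·1+6·2=17≤23, 4·1+3·2=10≤14, objective 17.
Maximum is 24 at (x_1,x_2)=(1,3).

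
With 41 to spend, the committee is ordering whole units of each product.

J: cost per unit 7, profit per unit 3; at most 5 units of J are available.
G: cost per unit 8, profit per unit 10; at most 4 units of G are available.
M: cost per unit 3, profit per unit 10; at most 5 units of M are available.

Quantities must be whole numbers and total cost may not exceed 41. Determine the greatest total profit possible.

80

This is a bounded integer knapsack.
3×G and 5×M: cost 39 ≤ 41, profit 3·10 + 5·10 = 80.
1×J, 2×G, and 5×M: cost 38 ≤ 41, profit 1·3 + 2·10 + 5·10 = 73.
Best is 80.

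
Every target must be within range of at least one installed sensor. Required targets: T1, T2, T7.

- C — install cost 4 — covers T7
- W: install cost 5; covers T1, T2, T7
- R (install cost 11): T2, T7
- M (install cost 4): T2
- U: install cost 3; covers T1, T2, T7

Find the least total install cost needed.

This is a weighted set-cover instance.
U alone covers T1, T2, T7 — every target.
Total install cost: 3.
No cover costs less than 3.

3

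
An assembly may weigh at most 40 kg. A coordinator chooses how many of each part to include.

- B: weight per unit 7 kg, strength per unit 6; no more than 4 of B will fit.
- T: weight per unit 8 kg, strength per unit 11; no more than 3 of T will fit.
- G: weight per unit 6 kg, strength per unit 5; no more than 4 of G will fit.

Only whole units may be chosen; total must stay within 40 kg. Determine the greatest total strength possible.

45

T has the best ratio (11/8); taking only T gives at most 3×11 = 33 (stopped by the supply cap of 3).
Mixing does better — 2×B and 3×T: weight 38 ≤ 40, strength 2·6 + 3·11 = 45.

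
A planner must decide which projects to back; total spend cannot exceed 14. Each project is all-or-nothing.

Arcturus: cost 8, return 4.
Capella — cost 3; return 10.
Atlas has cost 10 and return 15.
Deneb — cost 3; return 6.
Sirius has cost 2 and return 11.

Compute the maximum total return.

Allowing fractional choices, the relaxed optimum would be about 36.0, but projects are indivisible.
Atlas + Sirius: cost 10 + 2 = 12 ≤ 14, return 15 + 11 = 26.
Capella + Deneb + Sirius: cost 3 + 3 + 2 = 8 ≤ 14, return 10 + 6 + 11 = 27.
Capella + Atlas: cost 3 + 10 = 13 ≤ 14, return 10 + 15 = 25.
Best is Capella, Deneb, and Sirius with total return 27.

27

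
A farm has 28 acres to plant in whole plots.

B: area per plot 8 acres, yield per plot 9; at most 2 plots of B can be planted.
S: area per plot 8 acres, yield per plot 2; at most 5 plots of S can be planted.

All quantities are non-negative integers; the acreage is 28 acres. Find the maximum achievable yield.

20

Take 2×B and 1×S: area 24 ≤ 28, yield 2·9 + 1·2 = 20.
B has the best ratio (9/8) and is taken to its limit of 2; remaining capacity is filled optimally with the others.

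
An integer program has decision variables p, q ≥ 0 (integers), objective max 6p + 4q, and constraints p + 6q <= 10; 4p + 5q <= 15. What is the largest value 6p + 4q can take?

18

The continuous relaxation peaks at (3.75, 0) with value 22.50; rounding to a feasible lattice point costs some objective.
(p,q)=(3,0): 1·3+6·0=3≤10, 4·3+5·0=12≤15, objective 18.
(p,q)=(2,1): 1·2+6·1=8≤10, 4·2+5·1=13≤15, objective 16.
(p,q)=(2,0): 1·2+6·0=2≤10, 4·2+5·0=8≤15, objective 12.
No feasible integer point exceeds 18.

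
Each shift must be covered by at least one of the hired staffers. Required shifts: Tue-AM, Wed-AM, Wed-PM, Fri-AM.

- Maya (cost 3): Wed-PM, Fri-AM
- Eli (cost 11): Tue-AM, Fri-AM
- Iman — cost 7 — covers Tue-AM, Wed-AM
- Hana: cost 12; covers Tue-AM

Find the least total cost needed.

10

Choose Maya and Iman: together they cover Tue-AM, Wed-AM, Wed-PM, Fri-AM — every shift.
Total cost: 3 + 7 = 10.
No cover costs less than 10.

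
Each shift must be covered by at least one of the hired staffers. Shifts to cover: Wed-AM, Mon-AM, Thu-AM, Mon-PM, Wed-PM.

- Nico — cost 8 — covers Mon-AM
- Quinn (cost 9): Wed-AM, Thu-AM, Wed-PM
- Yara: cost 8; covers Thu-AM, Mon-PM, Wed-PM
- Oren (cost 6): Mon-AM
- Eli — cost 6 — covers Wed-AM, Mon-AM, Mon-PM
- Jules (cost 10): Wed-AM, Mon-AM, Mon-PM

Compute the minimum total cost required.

14

Choose Yara and Eli: together they cover Wed-AM, Mon-AM, Thu-AM, Mon-PM, Wed-PM — every shift.
Total cost: 8 + 6 = 14.
No cover costs less than 14.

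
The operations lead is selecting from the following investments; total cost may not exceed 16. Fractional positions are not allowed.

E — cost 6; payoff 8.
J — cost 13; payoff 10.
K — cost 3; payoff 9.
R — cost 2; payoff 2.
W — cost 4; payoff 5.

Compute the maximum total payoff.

24

Take E, K, R, and W: cost 6 + 3 + 2 + 4 = 15 ≤ 16, payoff 8 + 9 + 2 + 5 = 24.
No other feasible combination does better.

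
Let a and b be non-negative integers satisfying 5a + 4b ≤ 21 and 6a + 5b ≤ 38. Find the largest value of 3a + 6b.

30

Relaxing integrality, the LP optimum is 31.50 at (a,b) = (0, 5.25), which is not an integer point.
(a,b)=(0,5): 5·0+4·5=20≤21, 6·0+5·5=25≤38, objective 30.
(a,b)=(1,4): 5·1+4·4=21≤21, 6·1+5·4=26≤38, objective 27.
(a,b)=(0,4): 5·0+4·4=16≤21, 6·0+5·4=20≤38, objective 24.
The best lattice point is (0,5), giving 30.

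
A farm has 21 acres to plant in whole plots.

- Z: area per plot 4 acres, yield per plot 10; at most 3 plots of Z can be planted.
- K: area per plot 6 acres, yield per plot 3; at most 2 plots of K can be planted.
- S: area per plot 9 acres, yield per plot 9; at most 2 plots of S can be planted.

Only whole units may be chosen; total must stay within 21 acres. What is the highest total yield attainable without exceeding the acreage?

39

3×Z and 1×K: area 18 ≤ 21, yield 3·10 + 1·3 = 33.
3×Z and 1×S: area 21 ≤ 21, yield 3·10 + 1·9 = 39.
Best is 39.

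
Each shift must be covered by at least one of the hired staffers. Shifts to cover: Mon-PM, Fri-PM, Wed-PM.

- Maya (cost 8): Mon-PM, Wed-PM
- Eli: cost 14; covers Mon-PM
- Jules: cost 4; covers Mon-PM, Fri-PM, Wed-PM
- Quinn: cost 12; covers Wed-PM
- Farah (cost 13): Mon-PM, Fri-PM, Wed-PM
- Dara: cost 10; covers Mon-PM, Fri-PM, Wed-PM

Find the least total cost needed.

4

Jules alone covers Mon-PM, Fri-PM, Wed-PM — every shift.
Total cost: 4.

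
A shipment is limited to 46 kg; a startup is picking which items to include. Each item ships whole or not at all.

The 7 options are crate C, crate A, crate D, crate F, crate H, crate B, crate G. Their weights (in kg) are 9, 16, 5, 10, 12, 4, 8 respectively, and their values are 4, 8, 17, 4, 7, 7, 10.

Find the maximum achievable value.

Allowing fractional choices, the relaxed optimum would be about 49.4, but items are indivisible.
crate A + crate D + crate H + crate B + crate G: weight 16 + 5 + 12 + 4 + 8 = 45 ≤ 46, value 8 + 17 + 7 + 7 + 10 = 49.
crate C + crate A + crate D + crate B + crate G: weight 9 + 16 + 5 + 4 + 8 = 42 ≤ 46, value 4 + 8 + 17 + 7 + 10 = 46.
crate A + crate D + crate F + crate B + crate G: weight 16 + 5 + 10 + 4 + 8 = 43 ≤ 46, value 8 + 17 + 4 + 7 + 10 = 46.
Best is crate A, crate D, crate H, crate B, and crate G with total value 49.

49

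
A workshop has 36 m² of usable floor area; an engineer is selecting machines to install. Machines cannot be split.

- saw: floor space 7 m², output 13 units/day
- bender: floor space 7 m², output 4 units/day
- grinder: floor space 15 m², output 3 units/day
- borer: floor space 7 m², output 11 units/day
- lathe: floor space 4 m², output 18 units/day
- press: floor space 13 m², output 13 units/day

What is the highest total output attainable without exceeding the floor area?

55

Take saw, borer, lathe, and press: floor space 7 + 7 + 4 + 13 = 31 ≤ 36, output 13 + 11 + 18 + 13 = 55.
No other feasible combination does better.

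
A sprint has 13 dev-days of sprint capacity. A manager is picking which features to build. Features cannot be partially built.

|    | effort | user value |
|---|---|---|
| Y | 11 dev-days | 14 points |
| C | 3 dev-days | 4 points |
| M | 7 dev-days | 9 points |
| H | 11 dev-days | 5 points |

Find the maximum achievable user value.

Allowing fractional choices, the relaxed optimum would be about 16.8, but features are indivisible.
Y: effort 11 ≤ 13, user value 14.
M: effort 7 ≤ 13, user value 9.
C + M: effort 3 + 7 = 10 ≤ 13, user value 4 + 9 = 13.
Best is Y with total user value 14.

14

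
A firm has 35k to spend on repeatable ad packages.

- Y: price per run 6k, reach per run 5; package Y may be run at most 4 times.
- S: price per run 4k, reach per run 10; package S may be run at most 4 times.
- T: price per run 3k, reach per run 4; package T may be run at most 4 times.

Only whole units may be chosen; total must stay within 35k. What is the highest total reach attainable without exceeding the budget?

2×Y, 4×S, and 2×T: price 34 ≤ 35, reach 2·5 + 4·10 + 2·4 = 58.
1×Y, 4×S, and 4×T: price 34 ≤ 35, reach 1·5 + 4·10 + 4·4 = 61.
Best is 61.

61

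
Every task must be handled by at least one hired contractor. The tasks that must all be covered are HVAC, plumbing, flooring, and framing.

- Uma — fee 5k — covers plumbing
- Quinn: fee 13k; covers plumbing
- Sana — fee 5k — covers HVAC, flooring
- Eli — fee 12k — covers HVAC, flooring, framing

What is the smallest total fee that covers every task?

17

The greedy cost-per-new-task heuristic would pick Sana, Uma, and Eli for 22, but a cheaper cover exists.
Choose Uma and Eli: together they cover HVAC, plumbing, flooring, framing — every task.
Total fee: 5 + 12 = 17.
No cover costs less than 17.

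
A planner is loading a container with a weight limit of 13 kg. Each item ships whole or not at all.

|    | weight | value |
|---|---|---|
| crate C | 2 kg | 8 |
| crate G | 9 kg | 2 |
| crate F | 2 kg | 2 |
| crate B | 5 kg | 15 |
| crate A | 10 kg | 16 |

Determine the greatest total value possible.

25

Allowing fractional choices, the relaxed optimum would be about 32.6, but items are indivisible.
crate C + crate F + crate B: weight 2 + 2 + 5 = 9 ≤ 13, value 8 + 2 + 15 = 25.
crate C + crate A: weight 2 + 10 = 12 ≤ 13, value 8 + 16 = 24.
Best is crate C, crate F, and crate B with total value 25.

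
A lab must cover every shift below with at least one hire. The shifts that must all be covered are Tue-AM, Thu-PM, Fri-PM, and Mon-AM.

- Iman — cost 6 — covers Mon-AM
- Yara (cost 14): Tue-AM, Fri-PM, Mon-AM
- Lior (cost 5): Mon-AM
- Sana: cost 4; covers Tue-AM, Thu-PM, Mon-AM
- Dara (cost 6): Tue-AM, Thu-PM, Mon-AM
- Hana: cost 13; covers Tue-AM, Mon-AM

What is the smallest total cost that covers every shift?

This is a weighted set-cover instance.
Choose Yara and Sana: together they cover Tue-AM, Thu-PM, Fri-PM, Mon-AM — every shift.
Total cost: 14 + 4 = 18.

18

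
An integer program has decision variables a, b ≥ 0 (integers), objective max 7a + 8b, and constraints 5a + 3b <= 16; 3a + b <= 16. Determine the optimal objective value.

40

Relaxing integrality, the LP optimum is 42.67 at (a,b) = (0, 5.33), which is not an integer point.
(a,b)=(0,5): 5·0+3·5=15≤16, 3·0+1·5=5≤16, objective 40.
(a,b)=(0,4): 5·0+3·4=12≤16, 3·0+1·4=4≤16, objective 32.
The best lattice point is (0,5), giving 40.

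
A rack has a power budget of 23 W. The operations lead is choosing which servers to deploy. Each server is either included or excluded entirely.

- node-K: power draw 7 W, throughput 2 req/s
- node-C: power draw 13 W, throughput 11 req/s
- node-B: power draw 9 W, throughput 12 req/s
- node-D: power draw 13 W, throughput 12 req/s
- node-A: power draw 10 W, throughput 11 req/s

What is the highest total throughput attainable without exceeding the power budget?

24

Take node-B and node-D: power draw 9 + 13 = 22 ≤ 23, throughput 12 + 12 = 24.
No other feasible combination does better.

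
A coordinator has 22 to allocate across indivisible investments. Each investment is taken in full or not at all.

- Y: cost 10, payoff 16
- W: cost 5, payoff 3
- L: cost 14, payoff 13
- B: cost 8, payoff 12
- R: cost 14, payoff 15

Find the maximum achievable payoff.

Allowing fractional choices, the relaxed optimum would be about 32.3, but investments are indivisible.
B + R: cost 8 + 14 = 22 ≤ 22, payoff 12 + 15 = 27.
Y + B: cost 10 + 8 = 18 ≤ 22, payoff 16 + 12 = 28.
Best is Y and B with total payoff 28.

28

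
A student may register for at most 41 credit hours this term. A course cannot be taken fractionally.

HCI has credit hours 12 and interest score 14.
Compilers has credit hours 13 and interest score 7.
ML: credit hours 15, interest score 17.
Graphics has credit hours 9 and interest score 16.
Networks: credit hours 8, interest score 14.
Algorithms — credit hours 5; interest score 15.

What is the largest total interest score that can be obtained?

This is an integer program with binary decision variables.
Take ML, Graphics, Networks, and Algorithms: credit hours 15 + 9 + 8 + 5 = 37 ≤ 41, interest score 17 + 16 + 14 + 15 = 62.
No feasible combination exceeds this.

62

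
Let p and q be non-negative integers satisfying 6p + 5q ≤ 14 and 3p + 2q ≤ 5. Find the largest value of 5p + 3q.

8

The continuous relaxation peaks at (1.67, 0) with value 8.33; rounding to a feasible lattice point costs some objective.
(p,q)=(1,1): 6·1+5·1=11≤14, 3·1+2·1=5≤5, objective 8.
(p,q)=(0,2): 6·0+5·2=10≤14, 3·0+2·2=4≤5, objective 6.
(p,q)=(1,0): 6·1+5·0=6≤14, 3·1+2·0=3≤5, objective 5.
No feasible integer point exceeds 8.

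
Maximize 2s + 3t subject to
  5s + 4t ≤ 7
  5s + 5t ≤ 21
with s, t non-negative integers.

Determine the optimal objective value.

3

Relaxing integrality, the LP optimum is 5.25 at (s,t) = (0, 1.75), which is not an integer point.
(s,t)=(0,1): 5·0+4·1=4≤7, 5·0+5·1=5≤21, objective 3.
(s,t)=(1,0): 5·1+4·0=5≤7, 5·1+5·0=5≤21, objective 2.
(s,t)=(0,0): 5·0+4·0=0≤7, 5·0+5·0=0≤21, objective 0.
No feasible integer point exceeds 3.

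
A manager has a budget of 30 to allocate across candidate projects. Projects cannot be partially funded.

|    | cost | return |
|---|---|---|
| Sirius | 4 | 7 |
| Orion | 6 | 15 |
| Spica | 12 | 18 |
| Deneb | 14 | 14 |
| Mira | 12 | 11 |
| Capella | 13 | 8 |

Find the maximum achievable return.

44

Allowing fractional choices, the relaxed optimum would be about 48.0, but projects are indivisible.
Sirius + Orion + Spica: cost 4 + 6 + 12 = 22 ≤ 30, return 7 + 15 + 18 = 40.
Sirius + Spica + Deneb: cost 4 + 12 + 14 = 30 ≤ 30, return 7 + 18 + 14 = 39.
Orion + Spica + Mira: cost 6 + 12 + 12 = 30 ≤ 30, return 15 + 18 + 11 = 44.
Best is Orion, Spica, and Mira with total return 44.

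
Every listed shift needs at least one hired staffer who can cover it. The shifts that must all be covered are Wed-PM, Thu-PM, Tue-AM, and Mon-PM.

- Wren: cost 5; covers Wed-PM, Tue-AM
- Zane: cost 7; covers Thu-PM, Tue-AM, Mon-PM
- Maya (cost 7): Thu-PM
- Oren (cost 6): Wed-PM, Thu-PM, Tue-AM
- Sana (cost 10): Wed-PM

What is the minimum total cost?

12

The greedy cost-per-new-shift heuristic would pick Oren and Zane for 13, but a cheaper cover exists.
Choose Wren and Zane: together they cover Wed-PM, Thu-PM, Tue-AM, Mon-PM — every shift.
Total cost: 5 + 7 = 12.
No cover costs less than 12.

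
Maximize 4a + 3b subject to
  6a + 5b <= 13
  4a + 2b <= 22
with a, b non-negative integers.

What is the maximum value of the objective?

(a,b)=(2,0) is feasible, giving 8.
(a,b)=(1,1) is feasible, giving 7.
(a,b)=(1,0) is feasible, giving 4.
No feasible integer point exceeds 8.

8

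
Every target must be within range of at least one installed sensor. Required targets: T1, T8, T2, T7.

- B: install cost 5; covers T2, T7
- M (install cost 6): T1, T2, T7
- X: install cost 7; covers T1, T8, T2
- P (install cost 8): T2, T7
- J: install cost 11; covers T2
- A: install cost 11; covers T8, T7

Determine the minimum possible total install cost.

12

This is a weighted set-cover instance.
Choose B and X: together they cover T1, T8, T2, T7 — every target.
Total install cost: 5 + 7 = 12.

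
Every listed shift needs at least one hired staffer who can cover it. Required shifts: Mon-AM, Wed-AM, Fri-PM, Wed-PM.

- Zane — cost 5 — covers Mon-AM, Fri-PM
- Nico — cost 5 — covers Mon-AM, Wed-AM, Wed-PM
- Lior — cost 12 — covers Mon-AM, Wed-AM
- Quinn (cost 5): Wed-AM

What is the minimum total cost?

10

Choose Zane and Nico: together they cover Mon-AM, Wed-AM, Fri-PM, Wed-PM — every shift.
Total cost: 5 + 5 = 10.
No cover costs less than 10.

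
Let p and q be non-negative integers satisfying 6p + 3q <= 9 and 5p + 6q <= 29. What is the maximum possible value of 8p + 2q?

Relaxing integrality, the LP optimum is 12.00 at (p,q) = (1.5, 0), which is not an integer point.
(p,q)=(1,1): 6·1+3·1=9≤9, 5·1+6·1=11≤29, objective 10.
(p,q)=(1,0): 6·1+3·0=6≤9, 5·1+6·0=5≤29, objective 8.
(p,q)=(0,2): 6·0+3·2=6≤9, 5·0+6·2=12≤29, objective 4.
No feasible integer point exceeds 10.

10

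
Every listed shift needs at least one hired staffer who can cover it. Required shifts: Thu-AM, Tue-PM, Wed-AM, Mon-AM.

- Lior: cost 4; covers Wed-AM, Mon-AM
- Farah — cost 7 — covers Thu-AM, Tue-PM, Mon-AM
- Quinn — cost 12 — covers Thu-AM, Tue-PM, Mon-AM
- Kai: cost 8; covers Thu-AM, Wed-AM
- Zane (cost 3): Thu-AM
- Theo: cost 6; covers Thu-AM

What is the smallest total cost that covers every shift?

11

The greedy cost-per-new-shift heuristic would pick Lior, Zane, and Farah for 14, but a cheaper cover exists.
Choose Lior and Farah: together they cover Thu-AM, Tue-PM, Wed-AM, Mon-AM — every shift.
Total cost: 4 + 7 = 11.
No cover costs less than 11.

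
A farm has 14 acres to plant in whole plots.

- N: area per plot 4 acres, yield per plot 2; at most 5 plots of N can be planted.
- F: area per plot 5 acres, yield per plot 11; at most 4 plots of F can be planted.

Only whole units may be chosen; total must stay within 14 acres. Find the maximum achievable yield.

24

F has the best ratio (11/5); taking only F gives at most 2×11 = 22 (stopped by the area limit).
Mixing does better — 1×N and 2×F: area 14 ≤ 14, yield 1·2 + 2·11 = 24.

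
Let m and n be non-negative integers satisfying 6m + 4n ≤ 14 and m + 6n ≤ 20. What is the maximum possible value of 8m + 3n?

(m,n)=(2,0) is feasible, giving 16.
(m,n)=(1,1) is feasible, giving 11.
(m,n)=(1,0) is feasible, giving 8.
Maximum is 16 at (m,n)=(2,0).

16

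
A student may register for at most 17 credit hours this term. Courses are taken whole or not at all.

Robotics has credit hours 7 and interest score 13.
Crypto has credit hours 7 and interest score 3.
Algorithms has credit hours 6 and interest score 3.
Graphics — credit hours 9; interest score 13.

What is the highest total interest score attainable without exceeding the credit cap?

Robotics + Algorithms: credit hours 7 + 6 = 13 ≤ 17, interest score 13 + 3 = 16.
Robotics + Crypto: credit hours 7 + 7 = 14 ≤ 17, interest score 13 + 3 = 16.
Robotics + Graphics: credit hours 7 + 9 = 16 ≤ 17, interest score 13 + 13 = 26.
Best is Robotics and Graphics with total interest score 26.

26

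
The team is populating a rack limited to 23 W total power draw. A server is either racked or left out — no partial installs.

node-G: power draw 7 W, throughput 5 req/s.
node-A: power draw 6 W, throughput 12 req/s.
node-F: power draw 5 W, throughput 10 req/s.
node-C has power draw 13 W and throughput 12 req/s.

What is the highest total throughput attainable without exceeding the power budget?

Treat it as a binary knapsack problem.
Allowing fractional choices, the relaxed optimum would be about 33.1, but servers are indivisible.
node-A + node-C: power draw 6 + 13 = 19 ≤ 23, throughput 12 + 12 = 24.
node-A + node-F: power draw 6 + 5 = 11 ≤ 23, throughput 12 + 10 = 22.
node-G + node-A + node-F: power draw 7 + 6 + 5 = 18 ≤ 23, throughput 5 + 12 + 10 = 27.
Best is node-G, node-A, and node-F with total throughput 27.

27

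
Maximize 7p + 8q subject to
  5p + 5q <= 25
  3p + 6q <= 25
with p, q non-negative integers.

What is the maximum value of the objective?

Relaxing integrality, the LP optimum is 38.33 at (p,q) = (1.67, 3.33), which is not an integer point.
(p,q)=(2,3): 5·2+5·3=25≤25, 3·2+6·3=24≤25, objective 38.
(p,q)=(3,2): 5·3+5·2=25≤25, 3·3+6·2=21≤25, objective 37.
The best lattice point is (2,3), giving 38.

38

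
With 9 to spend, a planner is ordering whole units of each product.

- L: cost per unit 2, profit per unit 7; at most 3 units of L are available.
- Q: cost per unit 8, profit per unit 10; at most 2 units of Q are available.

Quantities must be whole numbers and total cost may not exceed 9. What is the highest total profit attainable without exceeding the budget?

21

L has the best ratio (7/2); taking only L gives at most 3×7 = 21 (stopped by the supply cap of 3).
Optimal: 3×L: cost 6 ≤ 9, profit 3·7 = 21.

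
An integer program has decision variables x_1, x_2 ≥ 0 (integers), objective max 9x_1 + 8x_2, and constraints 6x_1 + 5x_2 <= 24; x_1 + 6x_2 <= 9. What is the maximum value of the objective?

(x_1,x_2)=(4,0): 6·4+5·0=24≤24, 1·4+6·0=4≤9, objective 36.
(x_1,x_2)=(3,1): 6·3+5·1=23≤24, 1·3+6·1=9≤9, objective 35.
(x_1,x_2)=(3,0): 6·3+5·0=18≤24, 1·3+6·0=3≤9, objective 27.
No feasible integer point exceeds 36.

36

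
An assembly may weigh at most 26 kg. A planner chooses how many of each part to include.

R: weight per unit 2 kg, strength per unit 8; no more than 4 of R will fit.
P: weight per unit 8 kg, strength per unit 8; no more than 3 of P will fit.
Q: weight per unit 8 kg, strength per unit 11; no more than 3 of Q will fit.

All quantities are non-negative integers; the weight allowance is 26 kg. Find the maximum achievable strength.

54

R has the best ratio (8/2); taking only R gives at most 4×8 = 32 (stopped by the supply cap of 4).
Mixing does better — 4×R and 2×Q: weight 24 ≤ 26, strength 4·8 + 2·11 = 54.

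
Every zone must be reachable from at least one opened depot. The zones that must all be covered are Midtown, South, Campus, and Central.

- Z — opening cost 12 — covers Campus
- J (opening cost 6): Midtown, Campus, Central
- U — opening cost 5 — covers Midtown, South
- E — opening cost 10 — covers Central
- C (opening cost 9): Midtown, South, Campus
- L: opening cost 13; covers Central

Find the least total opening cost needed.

11

This is a weighted set-cover instance.
Choose J and U: together they cover Midtown, South, Campus, Central — every zone.
Total opening cost: 6 + 5 = 11.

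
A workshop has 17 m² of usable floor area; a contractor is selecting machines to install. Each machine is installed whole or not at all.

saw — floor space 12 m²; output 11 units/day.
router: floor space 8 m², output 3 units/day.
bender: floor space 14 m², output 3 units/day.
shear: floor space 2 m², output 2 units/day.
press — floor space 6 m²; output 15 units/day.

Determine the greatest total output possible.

Treat it as a binary knapsack problem.
Allowing fractional choices, the relaxed optimum would be about 25.2, but machines are indivisible.
router + press: floor space 8 + 6 = 14 ≤ 17, output 3 + 15 = 18.
router + shear + press: floor space 8 + 2 + 6 = 16 ≤ 17, output 3 + 2 + 15 = 20.
Best is router, shear, and press with total output 20.

20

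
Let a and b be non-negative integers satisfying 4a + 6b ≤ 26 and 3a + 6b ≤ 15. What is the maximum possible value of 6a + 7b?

(a,b)=(5,0): 4·5+6·0=20≤26, 3·5+6·0=15≤15, objective 30.
(a,b)=(4,0): 4·4+6·0=16≤26, 3·4+6·0=12≤15, objective 24.
Maximum is 30 at (a,b)=(5,0).

30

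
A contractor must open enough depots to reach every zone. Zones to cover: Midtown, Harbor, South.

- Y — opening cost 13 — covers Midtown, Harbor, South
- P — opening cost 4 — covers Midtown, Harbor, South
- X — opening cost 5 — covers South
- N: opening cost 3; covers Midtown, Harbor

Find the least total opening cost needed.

4

P alone covers Midtown, Harbor, South — every zone.
Total opening cost: 4.
No cover costs less than 4.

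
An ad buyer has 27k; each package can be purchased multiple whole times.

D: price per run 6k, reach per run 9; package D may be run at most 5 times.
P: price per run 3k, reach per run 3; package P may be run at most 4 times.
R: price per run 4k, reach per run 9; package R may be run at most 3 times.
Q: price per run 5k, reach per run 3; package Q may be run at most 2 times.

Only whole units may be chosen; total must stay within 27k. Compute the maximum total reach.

Take 2×D, 1×P, and 3×R: price 27 ≤ 27, reach 2·9 + 1·3 + 3·9 = 48.
R has the best ratio (9/4) and is taken to its limit of 3; remaining capacity is filled optimally with the others.

48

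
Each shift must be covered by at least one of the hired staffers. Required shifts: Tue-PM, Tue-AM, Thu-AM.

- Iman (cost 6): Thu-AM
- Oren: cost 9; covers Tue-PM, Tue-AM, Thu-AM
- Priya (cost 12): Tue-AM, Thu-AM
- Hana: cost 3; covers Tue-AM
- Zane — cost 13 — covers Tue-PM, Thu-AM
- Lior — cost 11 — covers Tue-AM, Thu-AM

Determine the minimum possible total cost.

9

Oren alone covers Tue-PM, Tue-AM, Thu-AM — every shift.
Total cost: 9.
No cover costs less than 9.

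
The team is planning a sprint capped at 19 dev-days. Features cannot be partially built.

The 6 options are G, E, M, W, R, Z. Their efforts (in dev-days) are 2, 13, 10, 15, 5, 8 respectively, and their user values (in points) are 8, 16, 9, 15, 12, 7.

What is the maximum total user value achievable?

29

Take G, M, and R: effort 2 + 10 + 5 = 17 ≤ 19, user value 8 + 9 + 12 = 29.
No other feasible combination does better.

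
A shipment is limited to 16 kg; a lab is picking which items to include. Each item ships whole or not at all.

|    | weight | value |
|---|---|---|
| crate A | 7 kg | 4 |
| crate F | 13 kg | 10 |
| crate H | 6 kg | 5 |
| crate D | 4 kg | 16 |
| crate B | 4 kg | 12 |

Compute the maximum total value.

33

crate A + crate D + crate B: weight 7 + 4 + 4 = 15 ≤ 16, value 4 + 16 + 12 = 32.
crate D + crate B: weight 4 + 4 = 8 ≤ 16, value 16 + 12 = 28.
crate H + crate D + crate B: weight 6 + 4 + 4 = 14 ≤ 16, value 5 + 16 + 12 = 33.
Best is crate H, crate D, and crate B with total value 33.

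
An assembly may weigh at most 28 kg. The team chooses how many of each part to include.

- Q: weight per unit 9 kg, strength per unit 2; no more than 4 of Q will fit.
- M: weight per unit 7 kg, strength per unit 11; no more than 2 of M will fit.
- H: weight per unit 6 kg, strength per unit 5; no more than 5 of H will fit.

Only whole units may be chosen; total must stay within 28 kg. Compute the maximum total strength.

This is a bounded integer knapsack.
M has the best ratio (11/7); taking only M gives at most 2×11 = 22 (stopped by the supply cap of 2).
Mixing does better — 2×M and 2×H: weight 26 ≤ 28, strength 2·11 + 2·5 = 32.

32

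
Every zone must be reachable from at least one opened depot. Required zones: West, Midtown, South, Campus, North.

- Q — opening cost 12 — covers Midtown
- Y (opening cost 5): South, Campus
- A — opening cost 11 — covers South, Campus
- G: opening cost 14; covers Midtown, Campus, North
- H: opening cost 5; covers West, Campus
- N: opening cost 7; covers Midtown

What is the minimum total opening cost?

Choose Y, G, and H: together they cover West, Midtown, South, Campus, North — every zone.
Total opening cost: 5 + 14 + 5 = 24.
No cover costs less than 24.

24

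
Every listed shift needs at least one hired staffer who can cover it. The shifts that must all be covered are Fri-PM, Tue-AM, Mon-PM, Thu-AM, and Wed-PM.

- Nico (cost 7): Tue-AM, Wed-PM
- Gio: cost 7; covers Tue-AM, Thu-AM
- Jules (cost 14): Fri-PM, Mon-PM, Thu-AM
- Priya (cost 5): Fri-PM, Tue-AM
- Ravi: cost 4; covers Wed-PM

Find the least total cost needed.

This is an integer covering problem.
The greedy cost-per-new-shift heuristic would pick Priya, Ravi, Gio, and Jules for 30, but a cheaper cover exists.
Choose Nico and Jules: together they cover Fri-PM, Tue-AM, Mon-PM, Thu-AM, Wed-PM — every shift.
Total cost: 7 + 14 = 21.
No cover costs less than 21.

21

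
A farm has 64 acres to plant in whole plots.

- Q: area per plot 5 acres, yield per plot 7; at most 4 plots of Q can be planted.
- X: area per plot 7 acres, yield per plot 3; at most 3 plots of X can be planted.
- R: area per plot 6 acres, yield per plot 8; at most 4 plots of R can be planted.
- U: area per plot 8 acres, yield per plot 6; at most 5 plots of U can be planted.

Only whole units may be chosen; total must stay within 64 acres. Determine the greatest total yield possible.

72

Q has the best ratio (7/5); taking only Q gives at most 4×7 = 28 (stopped by the supply cap of 4).
Mixing does better — 4×Q, 4×R, and 2×U: area 60 ≤ 64, yield 4·7 + 4·8 + 2·6 = 72.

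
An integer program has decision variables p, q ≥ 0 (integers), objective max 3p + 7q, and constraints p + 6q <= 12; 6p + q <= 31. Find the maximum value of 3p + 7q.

22

(p,q)=(5,1) is feasible, giving 22.
(p,q)=(4,1) is feasible, giving 19.
(p,q)=(3,1) is feasible, giving 16.
(p,q)=(5,0) is feasible, giving 15.
The best lattice point is (5,1), giving 22.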